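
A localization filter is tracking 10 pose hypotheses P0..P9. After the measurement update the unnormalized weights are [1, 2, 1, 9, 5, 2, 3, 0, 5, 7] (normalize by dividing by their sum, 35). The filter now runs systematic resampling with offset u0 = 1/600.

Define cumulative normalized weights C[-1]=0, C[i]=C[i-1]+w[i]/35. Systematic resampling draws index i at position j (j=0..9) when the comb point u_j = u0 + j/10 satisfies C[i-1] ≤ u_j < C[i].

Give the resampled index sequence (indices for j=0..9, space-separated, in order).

C = [1/35, 3/35, 4/35, 13/35, 18/35, 4/7, 23/35, 23/35, 4/5, 1]
j=0: u_0=1/600 ∈ [0, 1/35) → index 0
j=1: u_1=61/600 ∈ [3/35, 4/35) → index 2
j=2: u_2=121/600 ∈ [4/35, 13/35) → index 3
j=3: u_3=181/600 ∈ [4/35, 13/35) → index 3
j=4: u_4=241/600 ∈ [13/35, 18/35) → index 4
j=5: u_5=301/600 ∈ [13/35, 18/35) → index 4
j=6: u_6=361/600 ∈ [4/7, 23/35) → index 6
j=7: u_7=421/600 ∈ [23/35, 4/5) → index 8
j=8: u_8=481/600 ∈ [4/5, 1) → index 9
j=9: u_9=541/600 ∈ [4/5, 1) → index 9

0 2 3 3 4 4 6 8 9 9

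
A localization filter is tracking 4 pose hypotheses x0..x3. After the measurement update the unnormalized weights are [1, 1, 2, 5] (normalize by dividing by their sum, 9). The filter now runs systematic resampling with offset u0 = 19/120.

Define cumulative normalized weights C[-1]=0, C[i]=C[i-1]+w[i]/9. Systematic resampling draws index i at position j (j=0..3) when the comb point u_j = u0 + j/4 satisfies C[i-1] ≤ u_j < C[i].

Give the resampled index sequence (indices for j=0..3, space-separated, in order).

1 2 3 3

C = [1/9, 2/9, 4/9, 1]
j=0: u_0=19/120 ∈ [1/9, 2/9) → index 1
j=1: u_1=49/120 ∈ [2/9, 4/9) → index 2
j=2: u_2=79/120 ∈ [4/9, 1) → index 3
j=3: u_3=109/120 ∈ [4/9, 1) → index 3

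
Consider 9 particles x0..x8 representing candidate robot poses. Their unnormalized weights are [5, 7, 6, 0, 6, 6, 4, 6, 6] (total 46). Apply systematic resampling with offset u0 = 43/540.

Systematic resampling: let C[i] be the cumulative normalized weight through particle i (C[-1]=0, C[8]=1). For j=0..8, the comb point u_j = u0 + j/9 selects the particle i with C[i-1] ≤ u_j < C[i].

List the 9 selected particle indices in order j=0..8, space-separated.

0 1 2 4 5 5 7 7 8

C = [5/46, 6/23, 9/23, 9/23, 12/23, 15/23, 17/23, 20/23, 1]
j=0: u_0=43/540 ∈ [0, 5/46) → index 0
j=1: u_1=103/540 ∈ [5/46, 6/23) → index 1
j=2: u_2=163/540 ∈ [6/23, 9/23) → index 2
j=3: u_3=223/540 ∈ [9/23, 12/23) → index 4
j=4: u_4=283/540 ∈ [12/23, 15/23) → index 5
j=5: u_5=343/540 ∈ [12/23, 15/23) → index 5
j=6: u_6=403/540 ∈ [17/23, 20/23) → index 7
j=7: u_7=463/540 ∈ [17/23, 20/23) → index 7
j=8: u_8=523/540 ∈ [20/23, 1) → index 8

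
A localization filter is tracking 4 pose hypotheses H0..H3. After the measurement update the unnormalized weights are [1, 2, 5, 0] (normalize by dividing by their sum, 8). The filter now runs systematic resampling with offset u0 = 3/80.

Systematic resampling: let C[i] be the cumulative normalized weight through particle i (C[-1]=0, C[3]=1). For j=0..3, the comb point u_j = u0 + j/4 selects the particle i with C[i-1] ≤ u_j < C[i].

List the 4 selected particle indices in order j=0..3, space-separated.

0 1 2 2

C = [1/8, 3/8, 1, 1]
j=0: u_0=3/80 ∈ [0, 1/8) → index 0
j=1: u_1=23/80 ∈ [1/8, 3/8) → index 1
j=2: u_2=43/80 ∈ [3/8, 1) → index 2
j=3: u_3=63/80 ∈ [3/8, 1) → index 2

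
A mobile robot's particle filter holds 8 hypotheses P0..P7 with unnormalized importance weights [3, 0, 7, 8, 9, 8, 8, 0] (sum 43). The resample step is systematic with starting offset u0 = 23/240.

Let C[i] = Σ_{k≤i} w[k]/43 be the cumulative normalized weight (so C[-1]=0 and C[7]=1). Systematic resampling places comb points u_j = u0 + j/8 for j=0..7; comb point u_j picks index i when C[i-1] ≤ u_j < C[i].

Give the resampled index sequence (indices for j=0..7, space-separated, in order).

2 2 3 4 4 5 6 6

C = [3/43, 3/43, 10/43, 18/43, 27/43, 35/43, 1, 1]
j=0: u_0=23/240 ∈ [3/43, 10/43) → index 2
j=1: u_1=53/240 ∈ [3/43, 10/43) → index 2
j=2: u_2=83/240 ∈ [10/43, 18/43) → index 3
j=3: u_3=113/240 ∈ [18/43, 27/43) → index 4
j=4: u_4=143/240 ∈ [18/43, 27/43) → index 4
j=5: u_5=173/240 ∈ [27/43, 35/43) → index 5
j=6: u_6=203/240 ∈ [35/43, 1) → index 6
j=7: u_7=233/240 ∈ [35/43, 1) → index 6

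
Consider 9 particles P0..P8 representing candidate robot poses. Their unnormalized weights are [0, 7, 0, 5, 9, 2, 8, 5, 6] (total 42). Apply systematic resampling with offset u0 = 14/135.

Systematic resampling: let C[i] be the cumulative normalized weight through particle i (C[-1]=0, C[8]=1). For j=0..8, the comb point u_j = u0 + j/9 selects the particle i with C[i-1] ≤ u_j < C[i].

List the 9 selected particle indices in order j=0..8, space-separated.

C = [0, 1/6, 1/6, 2/7, 1/2, 23/42, 31/42, 6/7, 1]
j=0: u_0=14/135 ∈ [0, 1/6) → index 1
j=1: u_1=29/135 ∈ [1/6, 2/7) → index 3
j=2: u_2=44/135 ∈ [2/7, 1/2) → index 4
j=3: u_3=59/135 ∈ [2/7, 1/2) → index 4
j=4: u_4=74/135 ∈ [23/42, 31/42) → index 6
j=5: u_5=89/135 ∈ [23/42, 31/42) → index 6
j=6: u_6=104/135 ∈ [31/42, 6/7) → index 7
j=7: u_7=119/135 ∈ [6/7, 1) → index 8
j=8: u_8=134/135 ∈ [6/7, 1) → index 8

1 3 4 4 6 6 7 8 8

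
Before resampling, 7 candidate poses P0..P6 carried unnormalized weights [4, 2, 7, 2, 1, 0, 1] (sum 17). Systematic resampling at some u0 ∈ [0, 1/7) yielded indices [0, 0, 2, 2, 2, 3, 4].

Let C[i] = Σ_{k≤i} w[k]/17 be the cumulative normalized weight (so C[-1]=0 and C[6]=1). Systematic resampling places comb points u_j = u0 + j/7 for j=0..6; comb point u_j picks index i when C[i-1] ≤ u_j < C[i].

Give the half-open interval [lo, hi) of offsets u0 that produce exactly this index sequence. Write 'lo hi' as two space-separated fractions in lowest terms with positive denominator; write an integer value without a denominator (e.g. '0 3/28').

C = [4/17, 6/17, 13/17, 15/17, 16/17, 16/17, 1]
j=0 picked index 0: u0 ∈ [0, 4/17)
j=1 picked index 0: u0 ∈ [-1/7, 11/119)
j=2 picked index 2: u0 ∈ [8/119, 57/119)
j=3 picked index 2: u0 ∈ [-9/119, 40/119)
j=4 picked index 2: u0 ∈ [-26/119, 23/119)
j=5 picked index 3: u0 ∈ [6/119, 20/119)
j=6 picked index 4: u0 ∈ [3/119, 10/119)
intersection: [8/119, 10/119)

8/119 10/119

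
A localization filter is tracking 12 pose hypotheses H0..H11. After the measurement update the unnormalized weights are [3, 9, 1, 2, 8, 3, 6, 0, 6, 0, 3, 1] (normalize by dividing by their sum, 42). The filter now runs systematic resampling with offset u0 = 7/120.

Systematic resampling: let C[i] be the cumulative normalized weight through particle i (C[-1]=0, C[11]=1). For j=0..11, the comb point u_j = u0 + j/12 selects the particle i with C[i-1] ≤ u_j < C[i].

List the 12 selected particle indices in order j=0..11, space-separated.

0 1 1 2 4 4 5 6 6 8 8 10

C = [1/14, 2/7, 13/42, 5/14, 23/42, 13/21, 16/21, 16/21, 19/21, 19/21, 41/42, 1]
j=0: u_0=7/120 ∈ [0, 1/14) → index 0
j=1: u_1=17/120 ∈ [1/14, 2/7) → index 1
j=2: u_2=9/40 ∈ [1/14, 2/7) → index 1
j=3: u_3=37/120 ∈ [2/7, 13/42) → index 2
j=4: u_4=47/120 ∈ [5/14, 23/42) → index 4
j=5: u_5=19/40 ∈ [5/14, 23/42) → index 4
j=6: u_6=67/120 ∈ [23/42, 13/21) → index 5
j=7: u_7=77/120 ∈ [13/21, 16/21) → index 6
j=8: u_8=29/40 ∈ [13/21, 16/21) → index 6
j=9: u_9=97/120 ∈ [16/21, 19/21) → index 8
j=10: u_10=107/120 ∈ [16/21, 19/21) → index 8
j=11: u_11=39/40 ∈ [19/21, 41/42) → index 10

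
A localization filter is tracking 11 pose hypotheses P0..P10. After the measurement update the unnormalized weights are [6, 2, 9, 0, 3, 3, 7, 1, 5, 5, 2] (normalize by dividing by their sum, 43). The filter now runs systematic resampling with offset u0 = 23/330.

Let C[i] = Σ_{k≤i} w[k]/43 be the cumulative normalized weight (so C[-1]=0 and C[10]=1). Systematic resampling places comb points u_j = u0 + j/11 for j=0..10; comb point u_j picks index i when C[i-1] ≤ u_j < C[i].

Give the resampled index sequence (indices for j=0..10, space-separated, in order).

C = [6/43, 8/43, 17/43, 17/43, 20/43, 23/43, 30/43, 31/43, 36/43, 41/43, 1]
j=0: u_0=23/330 ∈ [0, 6/43) → index 0
j=1: u_1=53/330 ∈ [6/43, 8/43) → index 1
j=2: u_2=83/330 ∈ [8/43, 17/43) → index 2
j=3: u_3=113/330 ∈ [8/43, 17/43) → index 2
j=4: u_4=13/30 ∈ [17/43, 20/43) → index 4
j=5: u_5=173/330 ∈ [20/43, 23/43) → index 5
j=6: u_6=203/330 ∈ [23/43, 30/43) → index 6
j=7: u_7=233/330 ∈ [30/43, 31/43) → index 7
j=8: u_8=263/330 ∈ [31/43, 36/43) → index 8
j=9: u_9=293/330 ∈ [36/43, 41/43) → index 9
j=10: u_10=323/330 ∈ [41/43, 1) → index 10

0 1 2 2 4 5 6 7 8 9 10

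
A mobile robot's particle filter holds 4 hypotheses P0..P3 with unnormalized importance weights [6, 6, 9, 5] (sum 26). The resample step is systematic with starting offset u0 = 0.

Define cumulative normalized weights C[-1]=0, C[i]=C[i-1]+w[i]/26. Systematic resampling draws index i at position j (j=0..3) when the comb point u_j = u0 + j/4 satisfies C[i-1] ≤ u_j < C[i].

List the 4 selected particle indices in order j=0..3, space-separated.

C = [3/13, 6/13, 21/26, 1]
j=0: u_0=0 ∈ [0, 3/13) → index 0
j=1: u_1=1/4 ∈ [3/13, 6/13) → index 1
j=2: u_2=1/2 ∈ [6/13, 21/26) → index 2
j=3: u_3=3/4 ∈ [6/13, 21/26) → index 2

0 1 2 2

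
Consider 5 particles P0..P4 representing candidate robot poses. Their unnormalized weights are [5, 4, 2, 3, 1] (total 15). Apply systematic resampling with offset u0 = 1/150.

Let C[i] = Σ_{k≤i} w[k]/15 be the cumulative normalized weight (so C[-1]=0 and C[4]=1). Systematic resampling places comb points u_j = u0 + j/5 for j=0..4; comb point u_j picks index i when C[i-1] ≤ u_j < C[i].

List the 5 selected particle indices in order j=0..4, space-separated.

C = [1/3, 3/5, 11/15, 14/15, 1]
j=0: u_0=1/150 ∈ [0, 1/3) → index 0
j=1: u_1=31/150 ∈ [0, 1/3) → index 0
j=2: u_2=61/150 ∈ [1/3, 3/5) → index 1
j=3: u_3=91/150 ∈ [3/5, 11/15) → index 2
j=4: u_4=121/150 ∈ [11/15, 14/15) → index 3

0 0 1 2 3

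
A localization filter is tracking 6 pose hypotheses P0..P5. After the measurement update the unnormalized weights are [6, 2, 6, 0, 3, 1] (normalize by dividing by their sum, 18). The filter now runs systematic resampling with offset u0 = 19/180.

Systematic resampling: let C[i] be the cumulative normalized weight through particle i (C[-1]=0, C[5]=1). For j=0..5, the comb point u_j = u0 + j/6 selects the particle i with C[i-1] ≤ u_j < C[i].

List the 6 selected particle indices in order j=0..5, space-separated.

0 0 1 2 2 4

C = [1/3, 4/9, 7/9, 7/9, 17/18, 1]
j=0: u_0=19/180 ∈ [0, 1/3) → index 0
j=1: u_1=49/180 ∈ [0, 1/3) → index 0
j=2: u_2=79/180 ∈ [1/3, 4/9) → index 1
j=3: u_3=109/180 ∈ [4/9, 7/9) → index 2
j=4: u_4=139/180 ∈ [4/9, 7/9) → index 2
j=5: u_5=169/180 ∈ [7/9, 17/18) → index 4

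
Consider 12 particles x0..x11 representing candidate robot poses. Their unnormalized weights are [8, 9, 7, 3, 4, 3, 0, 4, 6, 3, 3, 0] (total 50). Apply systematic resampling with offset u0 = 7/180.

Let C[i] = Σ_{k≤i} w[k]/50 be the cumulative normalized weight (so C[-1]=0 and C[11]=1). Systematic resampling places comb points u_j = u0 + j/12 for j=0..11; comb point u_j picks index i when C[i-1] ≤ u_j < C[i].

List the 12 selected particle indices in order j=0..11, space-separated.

C = [4/25, 17/50, 12/25, 27/50, 31/50, 17/25, 17/25, 19/25, 22/25, 47/50, 1, 1]
j=0: u_0=7/180 ∈ [0, 4/25) → index 0
j=1: u_1=11/90 ∈ [0, 4/25) → index 0
j=2: u_2=37/180 ∈ [4/25, 17/50) → index 1
j=3: u_3=13/45 ∈ [4/25, 17/50) → index 1
j=4: u_4=67/180 ∈ [17/50, 12/25) → index 2
j=5: u_5=41/90 ∈ [17/50, 12/25) → index 2
j=6: u_6=97/180 ∈ [12/25, 27/50) → index 3
j=7: u_7=28/45 ∈ [31/50, 17/25) → index 5
j=8: u_8=127/180 ∈ [17/25, 19/25) → index 7
j=9: u_9=71/90 ∈ [19/25, 22/25) → index 8
j=10: u_10=157/180 ∈ [19/25, 22/25) → index 8
j=11: u_11=43/45 ∈ [47/50, 1) → index 10

0 0 1 1 2 2 3 5 7 8 8 10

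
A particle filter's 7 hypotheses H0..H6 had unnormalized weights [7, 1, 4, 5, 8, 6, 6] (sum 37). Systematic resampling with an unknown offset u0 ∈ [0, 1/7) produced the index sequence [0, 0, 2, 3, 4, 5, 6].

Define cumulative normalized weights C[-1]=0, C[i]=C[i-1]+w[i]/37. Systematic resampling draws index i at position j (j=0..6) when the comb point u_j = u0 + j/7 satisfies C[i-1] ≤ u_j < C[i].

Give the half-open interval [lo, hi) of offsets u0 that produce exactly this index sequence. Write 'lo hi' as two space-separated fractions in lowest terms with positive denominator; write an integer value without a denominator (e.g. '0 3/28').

0 8/259

C = [7/37, 8/37, 12/37, 17/37, 25/37, 31/37, 1]
j=0 picked index 0: u0 ∈ [0, 7/37)
j=1 picked index 0: u0 ∈ [-1/7, 12/259)
j=2 picked index 2: u0 ∈ [-18/259, 10/259)
j=3 picked index 3: u0 ∈ [-27/259, 8/259)
j=4 picked index 4: u0 ∈ [-29/259, 27/259)
j=5 picked index 5: u0 ∈ [-10/259, 32/259)
j=6 picked index 6: u0 ∈ [-5/259, 1/7)
intersection: [0, 8/259)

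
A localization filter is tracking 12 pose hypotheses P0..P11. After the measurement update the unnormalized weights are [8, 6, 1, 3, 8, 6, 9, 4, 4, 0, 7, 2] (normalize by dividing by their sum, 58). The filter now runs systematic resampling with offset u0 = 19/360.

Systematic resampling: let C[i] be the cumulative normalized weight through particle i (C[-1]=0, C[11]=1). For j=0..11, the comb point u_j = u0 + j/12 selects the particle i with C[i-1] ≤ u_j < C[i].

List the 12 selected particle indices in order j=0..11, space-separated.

C = [4/29, 7/29, 15/58, 9/29, 13/29, 16/29, 41/58, 45/58, 49/58, 49/58, 28/29, 1]
j=0: u_0=19/360 ∈ [0, 4/29) → index 0
j=1: u_1=49/360 ∈ [0, 4/29) → index 0
j=2: u_2=79/360 ∈ [4/29, 7/29) → index 1
j=3: u_3=109/360 ∈ [15/58, 9/29) → index 3
j=4: u_4=139/360 ∈ [9/29, 13/29) → index 4
j=5: u_5=169/360 ∈ [13/29, 16/29) → index 5
j=6: u_6=199/360 ∈ [16/29, 41/58) → index 6
j=7: u_7=229/360 ∈ [16/29, 41/58) → index 6
j=8: u_8=259/360 ∈ [41/58, 45/58) → index 7
j=9: u_9=289/360 ∈ [45/58, 49/58) → index 8
j=10: u_10=319/360 ∈ [49/58, 28/29) → index 10
j=11: u_11=349/360 ∈ [28/29, 1) → index 11

0 0 1 3 4 5 6 6 7 8 10 11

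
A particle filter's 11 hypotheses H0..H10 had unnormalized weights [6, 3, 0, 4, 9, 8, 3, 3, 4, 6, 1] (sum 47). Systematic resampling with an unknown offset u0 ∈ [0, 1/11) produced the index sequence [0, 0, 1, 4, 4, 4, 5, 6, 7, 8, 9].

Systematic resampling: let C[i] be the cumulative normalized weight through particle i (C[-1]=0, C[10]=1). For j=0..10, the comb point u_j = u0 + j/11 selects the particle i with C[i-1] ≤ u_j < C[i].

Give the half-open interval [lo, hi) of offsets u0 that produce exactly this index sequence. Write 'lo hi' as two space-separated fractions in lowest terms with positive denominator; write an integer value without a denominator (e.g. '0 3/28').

C = [6/47, 9/47, 9/47, 13/47, 22/47, 30/47, 33/47, 36/47, 40/47, 46/47, 1]
j=0 picked index 0: u0 ∈ [0, 6/47)
j=1 picked index 0: u0 ∈ [-1/11, 19/517)
j=2 picked index 1: u0 ∈ [-28/517, 5/517)
j=3 picked index 4: u0 ∈ [2/517, 101/517)
j=4 picked index 4: u0 ∈ [-45/517, 54/517)
j=5 picked index 4: u0 ∈ [-92/517, 7/517)
j=6 picked index 5: u0 ∈ [-40/517, 48/517)
j=7 picked index 6: u0 ∈ [1/517, 34/517)
j=8 picked index 7: u0 ∈ [-13/517, 20/517)
j=9 picked index 8: u0 ∈ [-27/517, 17/517)
j=10 picked index 9: u0 ∈ [-30/517, 36/517)
intersection: [2/517, 5/517)

2/517 5/517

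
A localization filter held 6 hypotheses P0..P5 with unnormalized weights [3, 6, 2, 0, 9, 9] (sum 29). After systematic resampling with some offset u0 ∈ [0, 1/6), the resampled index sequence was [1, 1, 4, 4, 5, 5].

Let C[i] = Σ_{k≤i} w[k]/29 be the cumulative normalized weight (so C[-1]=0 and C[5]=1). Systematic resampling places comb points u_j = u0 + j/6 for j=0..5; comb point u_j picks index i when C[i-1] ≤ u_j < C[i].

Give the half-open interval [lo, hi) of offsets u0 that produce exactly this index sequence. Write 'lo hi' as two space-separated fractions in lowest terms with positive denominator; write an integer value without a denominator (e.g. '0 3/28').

C = [3/29, 9/29, 11/29, 11/29, 20/29, 1]
j=0 picked index 1: u0 ∈ [3/29, 9/29)
j=1 picked index 1: u0 ∈ [-11/174, 25/174)
j=2 picked index 4: u0 ∈ [4/87, 31/87)
j=3 picked index 4: u0 ∈ [-7/58, 11/58)
j=4 picked index 5: u0 ∈ [2/87, 1/3)
j=5 picked index 5: u0 ∈ [-25/174, 1/6)
intersection: [3/29, 25/174)

3/29 25/174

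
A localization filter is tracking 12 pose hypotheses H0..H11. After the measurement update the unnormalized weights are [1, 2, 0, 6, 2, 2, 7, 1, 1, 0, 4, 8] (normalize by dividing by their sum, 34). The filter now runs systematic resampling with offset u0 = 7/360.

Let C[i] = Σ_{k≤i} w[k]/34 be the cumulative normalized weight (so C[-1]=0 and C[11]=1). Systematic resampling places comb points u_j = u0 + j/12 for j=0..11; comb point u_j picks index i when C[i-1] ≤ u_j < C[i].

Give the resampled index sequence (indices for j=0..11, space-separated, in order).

0 3 3 4 5 6 6 7 10 11 11 11

C = [1/34, 3/34, 3/34, 9/34, 11/34, 13/34, 10/17, 21/34, 11/17, 11/17, 13/17, 1]
j=0: u_0=7/360 ∈ [0, 1/34) → index 0
j=1: u_1=37/360 ∈ [3/34, 9/34) → index 3
j=2: u_2=67/360 ∈ [3/34, 9/34) → index 3
j=3: u_3=97/360 ∈ [9/34, 11/34) → index 4
j=4: u_4=127/360 ∈ [11/34, 13/34) → index 5
j=5: u_5=157/360 ∈ [13/34, 10/17) → index 6
j=6: u_6=187/360 ∈ [13/34, 10/17) → index 6
j=7: u_7=217/360 ∈ [10/17, 21/34) → index 7
j=8: u_8=247/360 ∈ [11/17, 13/17) → index 10
j=9: u_9=277/360 ∈ [13/17, 1) → index 11
j=10: u_10=307/360 ∈ [13/17, 1) → index 11
j=11: u_11=337/360 ∈ [13/17, 1) → index 11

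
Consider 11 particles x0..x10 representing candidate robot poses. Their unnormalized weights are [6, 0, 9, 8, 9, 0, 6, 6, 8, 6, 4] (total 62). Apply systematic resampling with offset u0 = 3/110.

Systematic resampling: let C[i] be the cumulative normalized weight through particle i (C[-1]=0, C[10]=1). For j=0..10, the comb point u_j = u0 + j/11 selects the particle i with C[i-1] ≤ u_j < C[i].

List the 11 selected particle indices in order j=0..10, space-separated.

0 2 2 3 4 4 6 7 8 9 10

C = [3/31, 3/31, 15/62, 23/62, 16/31, 16/31, 19/31, 22/31, 26/31, 29/31, 1]
j=0: u_0=3/110 ∈ [0, 3/31) → index 0
j=1: u_1=13/110 ∈ [3/31, 15/62) → index 2
j=2: u_2=23/110 ∈ [3/31, 15/62) → index 2
j=3: u_3=3/10 ∈ [15/62, 23/62) → index 3
j=4: u_4=43/110 ∈ [23/62, 16/31) → index 4
j=5: u_5=53/110 ∈ [23/62, 16/31) → index 4
j=6: u_6=63/110 ∈ [16/31, 19/31) → index 6
j=7: u_7=73/110 ∈ [19/31, 22/31) → index 7
j=8: u_8=83/110 ∈ [22/31, 26/31) → index 8
j=9: u_9=93/110 ∈ [26/31, 29/31) → index 9
j=10: u_10=103/110 ∈ [29/31, 1) → index 10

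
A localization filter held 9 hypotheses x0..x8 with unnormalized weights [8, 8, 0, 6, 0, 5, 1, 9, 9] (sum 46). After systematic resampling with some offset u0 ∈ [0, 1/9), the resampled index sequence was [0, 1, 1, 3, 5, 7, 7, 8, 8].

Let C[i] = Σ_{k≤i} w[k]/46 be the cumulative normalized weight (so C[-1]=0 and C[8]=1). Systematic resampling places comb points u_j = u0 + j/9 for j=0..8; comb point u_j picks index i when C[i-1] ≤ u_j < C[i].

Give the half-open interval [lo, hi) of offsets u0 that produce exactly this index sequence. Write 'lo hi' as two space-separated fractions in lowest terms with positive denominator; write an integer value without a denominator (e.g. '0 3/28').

C = [4/23, 8/23, 8/23, 11/23, 11/23, 27/46, 14/23, 37/46, 1]
j=0 picked index 0: u0 ∈ [0, 4/23)
j=1 picked index 1: u0 ∈ [13/207, 49/207)
j=2 picked index 1: u0 ∈ [-10/207, 26/207)
j=3 picked index 3: u0 ∈ [1/69, 10/69)
j=4 picked index 5: u0 ∈ [7/207, 59/414)
j=5 picked index 7: u0 ∈ [11/207, 103/414)
j=6 picked index 7: u0 ∈ [-4/69, 19/138)
j=7 picked index 8: u0 ∈ [11/414, 2/9)
j=8 picked index 8: u0 ∈ [-35/414, 1/9)
intersection: [13/207, 1/9)

13/207 1/9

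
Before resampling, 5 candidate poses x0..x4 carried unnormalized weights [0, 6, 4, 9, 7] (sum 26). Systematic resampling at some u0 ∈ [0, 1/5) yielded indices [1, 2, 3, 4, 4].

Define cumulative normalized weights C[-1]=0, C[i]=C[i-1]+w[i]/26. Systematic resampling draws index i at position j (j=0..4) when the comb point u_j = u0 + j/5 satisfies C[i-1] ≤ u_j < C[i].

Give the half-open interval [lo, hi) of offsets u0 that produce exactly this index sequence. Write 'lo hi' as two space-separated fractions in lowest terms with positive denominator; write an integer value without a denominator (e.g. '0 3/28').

C = [0, 3/13, 5/13, 19/26, 1]
j=0 picked index 1: u0 ∈ [0, 3/13)
j=1 picked index 2: u0 ∈ [2/65, 12/65)
j=2 picked index 3: u0 ∈ [-1/65, 43/130)
j=3 picked index 4: u0 ∈ [17/130, 2/5)
j=4 picked index 4: u0 ∈ [-9/130, 1/5)
intersection: [17/130, 12/65)

17/130 12/65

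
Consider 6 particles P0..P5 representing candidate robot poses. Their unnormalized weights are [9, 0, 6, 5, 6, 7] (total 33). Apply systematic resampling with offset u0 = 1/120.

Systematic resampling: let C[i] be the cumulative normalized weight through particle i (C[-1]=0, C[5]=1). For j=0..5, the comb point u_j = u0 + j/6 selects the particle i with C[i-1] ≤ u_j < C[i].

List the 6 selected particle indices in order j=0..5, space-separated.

0 0 2 3 4 5

C = [3/11, 3/11, 5/11, 20/33, 26/33, 1]
j=0: u_0=1/120 ∈ [0, 3/11) → index 0
j=1: u_1=7/40 ∈ [0, 3/11) → index 0
j=2: u_2=41/120 ∈ [3/11, 5/11) → index 2
j=3: u_3=61/120 ∈ [5/11, 20/33) → index 3
j=4: u_4=27/40 ∈ [20/33, 26/33) → index 4
j=5: u_5=101/120 ∈ [26/33, 1) → index 5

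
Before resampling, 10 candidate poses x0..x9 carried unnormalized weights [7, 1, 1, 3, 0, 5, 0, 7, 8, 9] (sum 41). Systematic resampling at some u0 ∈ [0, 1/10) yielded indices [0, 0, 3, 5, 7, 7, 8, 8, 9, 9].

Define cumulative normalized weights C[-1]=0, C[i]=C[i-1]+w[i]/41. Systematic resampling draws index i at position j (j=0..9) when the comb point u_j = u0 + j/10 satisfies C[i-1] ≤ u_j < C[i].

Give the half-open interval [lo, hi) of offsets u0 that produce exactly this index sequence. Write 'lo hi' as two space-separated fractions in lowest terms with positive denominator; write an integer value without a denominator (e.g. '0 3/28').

C = [7/41, 8/41, 9/41, 12/41, 12/41, 17/41, 17/41, 24/41, 32/41, 1]
j=0 picked index 0: u0 ∈ [0, 7/41)
j=1 picked index 0: u0 ∈ [-1/10, 29/410)
j=2 picked index 3: u0 ∈ [4/205, 19/205)
j=3 picked index 5: u0 ∈ [-3/410, 47/410)
j=4 picked index 7: u0 ∈ [3/205, 38/205)
j=5 picked index 7: u0 ∈ [-7/82, 7/82)
j=6 picked index 8: u0 ∈ [-3/205, 37/205)
j=7 picked index 8: u0 ∈ [-47/410, 33/410)
j=8 picked index 9: u0 ∈ [-4/205, 1/5)
j=9 picked index 9: u0 ∈ [-49/410, 1/10)
intersection: [4/205, 29/410)

4/205 29/410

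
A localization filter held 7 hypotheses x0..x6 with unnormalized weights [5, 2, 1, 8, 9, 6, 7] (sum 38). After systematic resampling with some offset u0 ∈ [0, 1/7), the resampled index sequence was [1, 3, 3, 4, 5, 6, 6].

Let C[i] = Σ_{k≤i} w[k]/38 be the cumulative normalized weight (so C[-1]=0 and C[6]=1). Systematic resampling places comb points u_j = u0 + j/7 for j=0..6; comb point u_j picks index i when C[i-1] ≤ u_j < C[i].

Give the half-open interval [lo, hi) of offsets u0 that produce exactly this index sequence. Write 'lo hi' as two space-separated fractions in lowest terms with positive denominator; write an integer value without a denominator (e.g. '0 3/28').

C = [5/38, 7/38, 4/19, 8/19, 25/38, 31/38, 1]
j=0 picked index 1: u0 ∈ [5/38, 7/38)
j=1 picked index 3: u0 ∈ [9/133, 37/133)
j=2 picked index 3: u0 ∈ [-10/133, 18/133)
j=3 picked index 4: u0 ∈ [-1/133, 61/266)
j=4 picked index 5: u0 ∈ [23/266, 65/266)
j=5 picked index 6: u0 ∈ [27/266, 2/7)
j=6 picked index 6: u0 ∈ [-11/266, 1/7)
intersection: [5/38, 18/133)

5/38 18/133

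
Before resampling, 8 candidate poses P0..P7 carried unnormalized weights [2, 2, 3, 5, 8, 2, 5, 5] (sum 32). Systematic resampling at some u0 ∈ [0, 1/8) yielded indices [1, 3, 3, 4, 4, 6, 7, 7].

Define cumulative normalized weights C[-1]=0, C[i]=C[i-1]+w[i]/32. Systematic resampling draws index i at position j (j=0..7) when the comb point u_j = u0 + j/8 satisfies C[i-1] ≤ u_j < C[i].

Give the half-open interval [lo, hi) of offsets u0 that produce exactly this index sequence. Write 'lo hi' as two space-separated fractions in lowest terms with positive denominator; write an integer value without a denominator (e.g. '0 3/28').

C = [1/16, 1/8, 7/32, 3/8, 5/8, 11/16, 27/32, 1]
j=0 picked index 1: u0 ∈ [1/16, 1/8)
j=1 picked index 3: u0 ∈ [3/32, 1/4)
j=2 picked index 3: u0 ∈ [-1/32, 1/8)
j=3 picked index 4: u0 ∈ [0, 1/4)
j=4 picked index 4: u0 ∈ [-1/8, 1/8)
j=5 picked index 6: u0 ∈ [1/16, 7/32)
j=6 picked index 7: u0 ∈ [3/32, 1/4)
j=7 picked index 7: u0 ∈ [-1/32, 1/8)
intersection: [3/32, 1/8)

3/32 1/8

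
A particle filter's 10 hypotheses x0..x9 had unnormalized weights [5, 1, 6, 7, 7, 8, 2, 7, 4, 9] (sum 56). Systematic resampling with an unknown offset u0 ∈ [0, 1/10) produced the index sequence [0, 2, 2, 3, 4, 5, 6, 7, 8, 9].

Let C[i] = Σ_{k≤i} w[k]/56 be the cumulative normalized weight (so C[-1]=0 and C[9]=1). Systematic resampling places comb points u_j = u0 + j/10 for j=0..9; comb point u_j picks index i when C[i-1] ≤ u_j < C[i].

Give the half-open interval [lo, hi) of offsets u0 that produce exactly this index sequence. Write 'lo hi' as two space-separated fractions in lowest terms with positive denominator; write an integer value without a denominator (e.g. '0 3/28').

1/140 1/70

C = [5/56, 3/28, 3/14, 19/56, 13/28, 17/28, 9/14, 43/56, 47/56, 1]
j=0 picked index 0: u0 ∈ [0, 5/56)
j=1 picked index 2: u0 ∈ [1/140, 4/35)
j=2 picked index 2: u0 ∈ [-13/140, 1/70)
j=3 picked index 3: u0 ∈ [-3/35, 11/280)
j=4 picked index 4: u0 ∈ [-17/280, 9/140)
j=5 picked index 5: u0 ∈ [-1/28, 3/28)
j=6 picked index 6: u0 ∈ [1/140, 3/70)
j=7 picked index 7: u0 ∈ [-2/35, 19/280)
j=8 picked index 8: u0 ∈ [-9/280, 11/280)
j=9 picked index 9: u0 ∈ [-17/280, 1/10)
intersection: [1/140, 1/70)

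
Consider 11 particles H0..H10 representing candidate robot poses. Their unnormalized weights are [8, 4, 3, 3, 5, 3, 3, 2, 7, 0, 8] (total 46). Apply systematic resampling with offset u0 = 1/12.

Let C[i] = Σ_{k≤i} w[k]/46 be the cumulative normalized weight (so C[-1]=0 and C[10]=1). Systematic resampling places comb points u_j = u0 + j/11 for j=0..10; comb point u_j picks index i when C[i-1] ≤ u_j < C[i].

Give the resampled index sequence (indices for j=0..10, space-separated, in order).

C = [4/23, 6/23, 15/46, 9/23, 1/2, 13/23, 29/46, 31/46, 19/23, 19/23, 1]
j=0: u_0=1/12 ∈ [0, 4/23) → index 0
j=1: u_1=23/132 ∈ [4/23, 6/23) → index 1
j=2: u_2=35/132 ∈ [6/23, 15/46) → index 2
j=3: u_3=47/132 ∈ [15/46, 9/23) → index 3
j=4: u_4=59/132 ∈ [9/23, 1/2) → index 4
j=5: u_5=71/132 ∈ [1/2, 13/23) → index 5
j=6: u_6=83/132 ∈ [13/23, 29/46) → index 6
j=7: u_7=95/132 ∈ [31/46, 19/23) → index 8
j=8: u_8=107/132 ∈ [31/46, 19/23) → index 8
j=9: u_9=119/132 ∈ [19/23, 1) → index 10
j=10: u_10=131/132 ∈ [19/23, 1) → index 10

0 1 2 3 4 5 6 8 8 10 10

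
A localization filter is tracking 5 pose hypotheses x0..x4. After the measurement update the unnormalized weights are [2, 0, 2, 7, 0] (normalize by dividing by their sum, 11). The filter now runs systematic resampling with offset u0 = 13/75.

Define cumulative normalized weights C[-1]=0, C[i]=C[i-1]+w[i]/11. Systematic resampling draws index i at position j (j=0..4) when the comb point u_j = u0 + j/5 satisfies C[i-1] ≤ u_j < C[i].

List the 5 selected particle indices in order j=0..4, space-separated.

C = [2/11, 2/11, 4/11, 1, 1]
j=0: u_0=13/75 ∈ [0, 2/11) → index 0
j=1: u_1=28/75 ∈ [4/11, 1) → index 3
j=2: u_2=43/75 ∈ [4/11, 1) → index 3
j=3: u_3=58/75 ∈ [4/11, 1) → index 3
j=4: u_4=73/75 ∈ [4/11, 1) → index 3

0 3 3 3 3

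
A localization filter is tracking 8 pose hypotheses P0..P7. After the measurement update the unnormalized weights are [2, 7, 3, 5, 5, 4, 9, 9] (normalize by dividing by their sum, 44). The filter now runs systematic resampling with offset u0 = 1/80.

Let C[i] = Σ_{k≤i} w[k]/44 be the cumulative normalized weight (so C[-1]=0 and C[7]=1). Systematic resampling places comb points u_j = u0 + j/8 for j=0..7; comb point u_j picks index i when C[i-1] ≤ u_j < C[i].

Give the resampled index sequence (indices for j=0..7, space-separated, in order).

0 1 2 4 5 6 6 7

C = [1/22, 9/44, 3/11, 17/44, 1/2, 13/22, 35/44, 1]
j=0: u_0=1/80 ∈ [0, 1/22) → index 0
j=1: u_1=11/80 ∈ [1/22, 9/44) → index 1
j=2: u_2=21/80 ∈ [9/44, 3/11) → index 2
j=3: u_3=31/80 ∈ [17/44, 1/2) → index 4
j=4: u_4=41/80 ∈ [1/2, 13/22) → index 5
j=5: u_5=51/80 ∈ [13/22, 35/44) → index 6
j=6: u_6=61/80 ∈ [13/22, 35/44) → index 6
j=7: u_7=71/80 ∈ [35/44, 1) → index 7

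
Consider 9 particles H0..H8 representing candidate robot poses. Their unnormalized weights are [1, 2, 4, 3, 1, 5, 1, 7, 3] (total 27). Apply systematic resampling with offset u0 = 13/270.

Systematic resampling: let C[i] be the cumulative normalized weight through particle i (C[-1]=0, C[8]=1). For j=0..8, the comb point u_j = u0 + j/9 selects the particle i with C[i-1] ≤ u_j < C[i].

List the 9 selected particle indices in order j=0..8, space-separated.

1 2 3 4 5 6 7 7 8

C = [1/27, 1/9, 7/27, 10/27, 11/27, 16/27, 17/27, 8/9, 1]
j=0: u_0=13/270 ∈ [1/27, 1/9) → index 1
j=1: u_1=43/270 ∈ [1/9, 7/27) → index 2
j=2: u_2=73/270 ∈ [7/27, 10/27) → index 3
j=3: u_3=103/270 ∈ [10/27, 11/27) → index 4
j=4: u_4=133/270 ∈ [11/27, 16/27) → index 5
j=5: u_5=163/270 ∈ [16/27, 17/27) → index 6
j=6: u_6=193/270 ∈ [17/27, 8/9) → index 7
j=7: u_7=223/270 ∈ [17/27, 8/9) → index 7
j=8: u_8=253/270 ∈ [8/9, 1) → index 8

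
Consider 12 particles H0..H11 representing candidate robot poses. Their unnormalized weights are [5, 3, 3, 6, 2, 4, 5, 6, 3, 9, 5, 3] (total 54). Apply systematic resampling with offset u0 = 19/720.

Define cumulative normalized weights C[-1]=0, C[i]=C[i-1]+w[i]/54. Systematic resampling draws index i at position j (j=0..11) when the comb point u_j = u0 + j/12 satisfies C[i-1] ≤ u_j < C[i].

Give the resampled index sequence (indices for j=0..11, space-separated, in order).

0 1 2 3 5 6 7 7 9 9 10 10

C = [5/54, 4/27, 11/54, 17/54, 19/54, 23/54, 14/27, 17/27, 37/54, 23/27, 17/18, 1]
j=0: u_0=19/720 ∈ [0, 5/54) → index 0
j=1: u_1=79/720 ∈ [5/54, 4/27) → index 1
j=2: u_2=139/720 ∈ [4/27, 11/54) → index 2
j=3: u_3=199/720 ∈ [11/54, 17/54) → index 3
j=4: u_4=259/720 ∈ [19/54, 23/54) → index 5
j=5: u_5=319/720 ∈ [23/54, 14/27) → index 6
j=6: u_6=379/720 ∈ [14/27, 17/27) → index 7
j=7: u_7=439/720 ∈ [14/27, 17/27) → index 7
j=8: u_8=499/720 ∈ [37/54, 23/27) → index 9
j=9: u_9=559/720 ∈ [37/54, 23/27) → index 9
j=10: u_10=619/720 ∈ [23/27, 17/18) → index 10
j=11: u_11=679/720 ∈ [23/27, 17/18) → index 10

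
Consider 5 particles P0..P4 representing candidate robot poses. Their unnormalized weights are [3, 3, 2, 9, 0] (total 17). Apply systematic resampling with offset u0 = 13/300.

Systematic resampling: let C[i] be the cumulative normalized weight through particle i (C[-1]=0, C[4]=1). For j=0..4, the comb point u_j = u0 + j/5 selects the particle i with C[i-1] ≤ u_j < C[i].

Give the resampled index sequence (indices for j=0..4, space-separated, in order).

0 1 2 3 3

C = [3/17, 6/17, 8/17, 1, 1]
j=0: u_0=13/300 ∈ [0, 3/17) → index 0
j=1: u_1=73/300 ∈ [3/17, 6/17) → index 1
j=2: u_2=133/300 ∈ [6/17, 8/17) → index 2
j=3: u_3=193/300 ∈ [8/17, 1) → index 3
j=4: u_4=253/300 ∈ [8/17, 1) → index 3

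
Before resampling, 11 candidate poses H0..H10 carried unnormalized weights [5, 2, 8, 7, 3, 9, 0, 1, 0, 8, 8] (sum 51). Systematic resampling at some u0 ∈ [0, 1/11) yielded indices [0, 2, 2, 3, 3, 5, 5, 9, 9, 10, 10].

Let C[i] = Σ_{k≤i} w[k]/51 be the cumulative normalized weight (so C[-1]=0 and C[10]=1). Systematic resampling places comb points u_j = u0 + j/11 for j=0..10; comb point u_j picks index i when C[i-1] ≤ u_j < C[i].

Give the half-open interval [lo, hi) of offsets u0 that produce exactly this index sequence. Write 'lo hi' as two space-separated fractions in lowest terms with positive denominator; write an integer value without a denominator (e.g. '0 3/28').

C = [5/51, 7/51, 5/17, 22/51, 25/51, 2/3, 2/3, 35/51, 35/51, 43/51, 1]
j=0 picked index 0: u0 ∈ [0, 5/51)
j=1 picked index 2: u0 ∈ [26/561, 38/187)
j=2 picked index 2: u0 ∈ [-25/561, 21/187)
j=3 picked index 3: u0 ∈ [4/187, 89/561)
j=4 picked index 3: u0 ∈ [-13/187, 38/561)
j=5 picked index 5: u0 ∈ [20/561, 7/33)
j=6 picked index 5: u0 ∈ [-31/561, 4/33)
j=7 picked index 9: u0 ∈ [28/561, 116/561)
j=8 picked index 9: u0 ∈ [-23/561, 65/561)
j=9 picked index 10: u0 ∈ [14/561, 2/11)
j=10 picked index 10: u0 ∈ [-37/561, 1/11)
intersection: [28/561, 38/561)

28/561 38/561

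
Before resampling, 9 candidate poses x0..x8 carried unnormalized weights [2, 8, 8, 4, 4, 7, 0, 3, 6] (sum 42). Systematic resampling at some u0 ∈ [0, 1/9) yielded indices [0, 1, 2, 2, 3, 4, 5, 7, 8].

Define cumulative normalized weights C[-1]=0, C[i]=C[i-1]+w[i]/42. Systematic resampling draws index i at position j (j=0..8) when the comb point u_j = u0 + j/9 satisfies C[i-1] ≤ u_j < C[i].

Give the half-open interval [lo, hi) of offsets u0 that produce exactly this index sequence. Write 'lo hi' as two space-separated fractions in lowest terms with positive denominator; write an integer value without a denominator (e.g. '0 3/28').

1/63 1/21

C = [1/21, 5/21, 3/7, 11/21, 13/21, 11/14, 11/14, 6/7, 1]
j=0 picked index 0: u0 ∈ [0, 1/21)
j=1 picked index 1: u0 ∈ [-4/63, 8/63)
j=2 picked index 2: u0 ∈ [1/63, 13/63)
j=3 picked index 2: u0 ∈ [-2/21, 2/21)
j=4 picked index 3: u0 ∈ [-1/63, 5/63)
j=5 picked index 4: u0 ∈ [-2/63, 4/63)
j=6 picked index 5: u0 ∈ [-1/21, 5/42)
j=7 picked index 7: u0 ∈ [1/126, 5/63)
j=8 picked index 8: u0 ∈ [-2/63, 1/9)
intersection: [1/63, 1/21)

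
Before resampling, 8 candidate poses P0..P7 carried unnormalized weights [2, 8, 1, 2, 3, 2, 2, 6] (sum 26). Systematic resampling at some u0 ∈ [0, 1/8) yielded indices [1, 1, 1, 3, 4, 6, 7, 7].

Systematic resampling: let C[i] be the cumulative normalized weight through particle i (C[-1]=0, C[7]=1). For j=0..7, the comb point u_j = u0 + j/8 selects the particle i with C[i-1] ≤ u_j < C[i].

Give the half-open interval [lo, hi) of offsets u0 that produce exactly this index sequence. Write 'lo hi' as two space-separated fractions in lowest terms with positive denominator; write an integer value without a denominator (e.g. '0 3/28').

1/13 3/26

C = [1/13, 5/13, 11/26, 1/2, 8/13, 9/13, 10/13, 1]
j=0 picked index 1: u0 ∈ [1/13, 5/13)
j=1 picked index 1: u0 ∈ [-5/104, 27/104)
j=2 picked index 1: u0 ∈ [-9/52, 7/52)
j=3 picked index 3: u0 ∈ [5/104, 1/8)
j=4 picked index 4: u0 ∈ [0, 3/26)
j=5 picked index 6: u0 ∈ [7/104, 15/104)
j=6 picked index 7: u0 ∈ [1/52, 1/4)
j=7 picked index 7: u0 ∈ [-11/104, 1/8)
intersection: [1/13, 3/26)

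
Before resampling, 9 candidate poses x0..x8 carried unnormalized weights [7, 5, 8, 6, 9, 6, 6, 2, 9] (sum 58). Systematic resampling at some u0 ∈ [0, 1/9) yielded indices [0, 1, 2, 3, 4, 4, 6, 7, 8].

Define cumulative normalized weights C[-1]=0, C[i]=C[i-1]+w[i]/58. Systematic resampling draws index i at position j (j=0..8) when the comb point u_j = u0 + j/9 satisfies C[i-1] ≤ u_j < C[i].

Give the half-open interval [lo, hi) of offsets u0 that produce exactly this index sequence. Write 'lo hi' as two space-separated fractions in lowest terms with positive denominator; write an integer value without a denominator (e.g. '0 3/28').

7/174 25/522

C = [7/58, 6/29, 10/29, 13/29, 35/58, 41/58, 47/58, 49/58, 1]
j=0 picked index 0: u0 ∈ [0, 7/58)
j=1 picked index 1: u0 ∈ [5/522, 25/261)
j=2 picked index 2: u0 ∈ [-4/261, 32/261)
j=3 picked index 3: u0 ∈ [1/87, 10/87)
j=4 picked index 4: u0 ∈ [1/261, 83/522)
j=5 picked index 4: u0 ∈ [-28/261, 25/522)
j=6 picked index 6: u0 ∈ [7/174, 25/174)
j=7 picked index 7: u0 ∈ [17/522, 35/522)
j=8 picked index 8: u0 ∈ [-23/522, 1/9)
intersection: [7/174, 25/522)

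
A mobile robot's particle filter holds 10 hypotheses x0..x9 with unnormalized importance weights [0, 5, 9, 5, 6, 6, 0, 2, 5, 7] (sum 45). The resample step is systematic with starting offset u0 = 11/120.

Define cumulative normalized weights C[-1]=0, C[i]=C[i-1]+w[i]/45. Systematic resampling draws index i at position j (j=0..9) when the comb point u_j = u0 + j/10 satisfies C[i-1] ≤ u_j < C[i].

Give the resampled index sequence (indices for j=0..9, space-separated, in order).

C = [0, 1/9, 14/45, 19/45, 5/9, 31/45, 31/45, 11/15, 38/45, 1]
j=0: u_0=11/120 ∈ [0, 1/9) → index 1
j=1: u_1=23/120 ∈ [1/9, 14/45) → index 2
j=2: u_2=7/24 ∈ [1/9, 14/45) → index 2
j=3: u_3=47/120 ∈ [14/45, 19/45) → index 3
j=4: u_4=59/120 ∈ [19/45, 5/9) → index 4
j=5: u_5=71/120 ∈ [5/9, 31/45) → index 5
j=6: u_6=83/120 ∈ [31/45, 11/15) → index 7
j=7: u_7=19/24 ∈ [11/15, 38/45) → index 8
j=8: u_8=107/120 ∈ [38/45, 1) → index 9
j=9: u_9=119/120 ∈ [38/45, 1) → index 9

1 2 2 3 4 5 7 8 9 9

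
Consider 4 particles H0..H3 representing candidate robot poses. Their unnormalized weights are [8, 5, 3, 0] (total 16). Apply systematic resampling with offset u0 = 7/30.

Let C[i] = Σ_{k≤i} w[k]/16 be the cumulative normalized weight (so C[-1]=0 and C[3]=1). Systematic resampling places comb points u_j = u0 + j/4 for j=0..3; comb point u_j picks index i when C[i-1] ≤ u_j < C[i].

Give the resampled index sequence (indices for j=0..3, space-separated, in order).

0 0 1 2

C = [1/2, 13/16, 1, 1]
j=0: u_0=7/30 ∈ [0, 1/2) → index 0
j=1: u_1=29/60 ∈ [0, 1/2) → index 0
j=2: u_2=11/15 ∈ [1/2, 13/16) → index 1
j=3: u_3=59/60 ∈ [13/16, 1) → index 2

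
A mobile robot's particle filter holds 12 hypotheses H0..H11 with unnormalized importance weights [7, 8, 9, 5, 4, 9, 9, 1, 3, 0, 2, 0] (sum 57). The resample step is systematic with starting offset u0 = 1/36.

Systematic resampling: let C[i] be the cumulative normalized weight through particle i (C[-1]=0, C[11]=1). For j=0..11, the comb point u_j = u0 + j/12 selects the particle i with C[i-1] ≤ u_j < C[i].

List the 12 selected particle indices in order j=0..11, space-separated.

0 0 1 2 2 3 4 5 5 6 6 8

C = [7/57, 5/19, 8/19, 29/57, 11/19, 14/19, 17/19, 52/57, 55/57, 55/57, 1, 1]
j=0: u_0=1/36 ∈ [0, 7/57) → index 0
j=1: u_1=1/9 ∈ [0, 7/57) → index 0
j=2: u_2=7/36 ∈ [7/57, 5/19) → index 1
j=3: u_3=5/18 ∈ [5/19, 8/19) → index 2
j=4: u_4=13/36 ∈ [5/19, 8/19) → index 2
j=5: u_5=4/9 ∈ [8/19, 29/57) → index 3
j=6: u_6=19/36 ∈ [29/57, 11/19) → index 4
j=7: u_7=11/18 ∈ [11/19, 14/19) → index 5
j=8: u_8=25/36 ∈ [11/19, 14/19) → index 5
j=9: u_9=7/9 ∈ [14/19, 17/19) → index 6
j=10: u_10=31/36 ∈ [14/19, 17/19) → index 6
j=11: u_11=17/18 ∈ [52/57, 55/57) → index 8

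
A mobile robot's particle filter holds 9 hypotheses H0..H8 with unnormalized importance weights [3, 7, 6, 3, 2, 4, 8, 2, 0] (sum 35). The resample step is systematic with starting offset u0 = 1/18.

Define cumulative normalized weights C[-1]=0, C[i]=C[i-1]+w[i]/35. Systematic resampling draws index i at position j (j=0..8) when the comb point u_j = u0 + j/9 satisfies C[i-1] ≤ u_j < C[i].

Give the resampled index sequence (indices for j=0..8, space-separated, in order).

0 1 1 2 3 5 6 6 7

C = [3/35, 2/7, 16/35, 19/35, 3/5, 5/7, 33/35, 1, 1]
j=0: u_0=1/18 ∈ [0, 3/35) → index 0
j=1: u_1=1/6 ∈ [3/35, 2/7) → index 1
j=2: u_2=5/18 ∈ [3/35, 2/7) → index 1
j=3: u_3=7/18 ∈ [2/7, 16/35) → index 2
j=4: u_4=1/2 ∈ [16/35, 19/35) → index 3
j=5: u_5=11/18 ∈ [3/5, 5/7) → index 5
j=6: u_6=13/18 ∈ [5/7, 33/35) → index 6
j=7: u_7=5/6 ∈ [5/7, 33/35) → index 6
j=8: u_8=17/18 ∈ [33/35, 1) → index 7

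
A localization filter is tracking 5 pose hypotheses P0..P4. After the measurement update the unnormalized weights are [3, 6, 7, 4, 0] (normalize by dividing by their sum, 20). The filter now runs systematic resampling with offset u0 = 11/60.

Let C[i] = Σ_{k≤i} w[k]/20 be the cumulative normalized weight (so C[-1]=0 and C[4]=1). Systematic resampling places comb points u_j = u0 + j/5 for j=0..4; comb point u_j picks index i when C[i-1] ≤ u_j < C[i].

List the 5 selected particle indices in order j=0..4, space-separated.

1 1 2 2 3

C = [3/20, 9/20, 4/5, 1, 1]
j=0: u_0=11/60 ∈ [3/20, 9/20) → index 1
j=1: u_1=23/60 ∈ [3/20, 9/20) → index 1
j=2: u_2=7/12 ∈ [9/20, 4/5) → index 2
j=3: u_3=47/60 ∈ [9/20, 4/5) → index 2
j=4: u_4=59/60 ∈ [4/5, 1) → index 3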